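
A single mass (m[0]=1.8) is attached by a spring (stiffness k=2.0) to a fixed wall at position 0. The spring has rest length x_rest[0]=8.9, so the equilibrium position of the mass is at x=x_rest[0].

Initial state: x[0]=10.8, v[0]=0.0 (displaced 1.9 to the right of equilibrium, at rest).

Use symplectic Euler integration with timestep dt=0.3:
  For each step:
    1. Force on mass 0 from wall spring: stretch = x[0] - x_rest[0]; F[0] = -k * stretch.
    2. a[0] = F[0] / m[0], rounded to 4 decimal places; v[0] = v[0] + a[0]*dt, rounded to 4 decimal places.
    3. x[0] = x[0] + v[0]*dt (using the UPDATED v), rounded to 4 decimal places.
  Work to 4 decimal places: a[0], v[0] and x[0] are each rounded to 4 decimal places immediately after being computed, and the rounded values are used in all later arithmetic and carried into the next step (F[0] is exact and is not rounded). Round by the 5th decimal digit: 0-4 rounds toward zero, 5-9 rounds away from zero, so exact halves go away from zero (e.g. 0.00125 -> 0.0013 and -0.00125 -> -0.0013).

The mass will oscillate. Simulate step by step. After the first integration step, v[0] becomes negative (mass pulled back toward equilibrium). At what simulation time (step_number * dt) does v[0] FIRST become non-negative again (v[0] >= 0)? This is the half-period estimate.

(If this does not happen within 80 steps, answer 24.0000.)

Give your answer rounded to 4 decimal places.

Step 0: x=[10.8000] v=[0.0000]
Step 1: x=[10.6100] v=[-0.6333]
Step 2: x=[10.2490] v=[-1.2033]
Step 3: x=[9.7531] v=[-1.6530]
Step 4: x=[9.1719] v=[-1.9374]
Step 5: x=[8.5635] v=[-2.0280]
Step 6: x=[7.9888] v=[-1.9158]
Step 7: x=[7.5052] v=[-1.6121]
Step 8: x=[7.1610] v=[-1.1472]
Step 9: x=[6.9908] v=[-0.5675]
Step 10: x=[7.0115] v=[0.0689]
First v>=0 after going negative at step 10, time=3.0000

Answer: 3.0000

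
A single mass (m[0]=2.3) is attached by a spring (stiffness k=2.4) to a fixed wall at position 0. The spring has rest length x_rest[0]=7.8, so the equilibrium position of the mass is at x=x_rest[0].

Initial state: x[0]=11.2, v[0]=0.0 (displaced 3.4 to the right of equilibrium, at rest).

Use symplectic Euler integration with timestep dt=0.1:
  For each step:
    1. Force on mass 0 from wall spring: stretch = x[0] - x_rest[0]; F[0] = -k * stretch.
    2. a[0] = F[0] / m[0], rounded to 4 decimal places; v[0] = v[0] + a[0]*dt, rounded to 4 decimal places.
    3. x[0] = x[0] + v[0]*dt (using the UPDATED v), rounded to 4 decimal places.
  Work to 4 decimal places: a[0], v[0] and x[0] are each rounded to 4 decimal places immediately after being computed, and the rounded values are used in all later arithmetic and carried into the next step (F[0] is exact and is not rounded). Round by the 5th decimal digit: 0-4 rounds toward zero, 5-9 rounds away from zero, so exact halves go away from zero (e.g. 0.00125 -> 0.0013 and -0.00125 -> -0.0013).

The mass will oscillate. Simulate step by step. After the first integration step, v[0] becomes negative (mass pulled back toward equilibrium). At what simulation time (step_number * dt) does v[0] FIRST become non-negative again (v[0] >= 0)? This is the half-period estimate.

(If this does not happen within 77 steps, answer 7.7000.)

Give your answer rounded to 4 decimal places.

Step 0: x=[11.2000] v=[0.0000]
Step 1: x=[11.1645] v=[-0.3548]
Step 2: x=[11.0939] v=[-0.7059]
Step 3: x=[10.9889] v=[-1.0496]
Step 4: x=[10.8507] v=[-1.3824]
Step 5: x=[10.6806] v=[-1.7007]
Step 6: x=[10.4805] v=[-2.0013]
Step 7: x=[10.2524] v=[-2.2810]
Step 8: x=[9.9987] v=[-2.5369]
Step 9: x=[9.7221] v=[-2.7663]
Step 10: x=[9.4254] v=[-2.9669]
Step 11: x=[9.1118] v=[-3.1365]
Step 12: x=[8.7845] v=[-3.2734]
Step 13: x=[8.4469] v=[-3.3761]
Step 14: x=[8.1025] v=[-3.4436]
Step 15: x=[7.7550] v=[-3.4752]
Step 16: x=[7.4080] v=[-3.4705]
Step 17: x=[7.0650] v=[-3.4296]
Step 18: x=[6.7297] v=[-3.3529]
Step 19: x=[6.4056] v=[-3.2412]
Step 20: x=[6.0960] v=[-3.0957]
Step 21: x=[5.8042] v=[-2.9179]
Step 22: x=[5.5332] v=[-2.7096]
Step 23: x=[5.2859] v=[-2.4731]
Step 24: x=[5.0648] v=[-2.2108]
Step 25: x=[4.8723] v=[-1.9254]
Step 26: x=[4.7103] v=[-1.6199]
Step 27: x=[4.5806] v=[-1.2975]
Step 28: x=[4.4844] v=[-0.9616]
Step 29: x=[4.4228] v=[-0.6156]
Step 30: x=[4.3965] v=[-0.2632]
Step 31: x=[4.4057] v=[0.0920]
First v>=0 after going negative at step 31, time=3.1000

Answer: 3.1000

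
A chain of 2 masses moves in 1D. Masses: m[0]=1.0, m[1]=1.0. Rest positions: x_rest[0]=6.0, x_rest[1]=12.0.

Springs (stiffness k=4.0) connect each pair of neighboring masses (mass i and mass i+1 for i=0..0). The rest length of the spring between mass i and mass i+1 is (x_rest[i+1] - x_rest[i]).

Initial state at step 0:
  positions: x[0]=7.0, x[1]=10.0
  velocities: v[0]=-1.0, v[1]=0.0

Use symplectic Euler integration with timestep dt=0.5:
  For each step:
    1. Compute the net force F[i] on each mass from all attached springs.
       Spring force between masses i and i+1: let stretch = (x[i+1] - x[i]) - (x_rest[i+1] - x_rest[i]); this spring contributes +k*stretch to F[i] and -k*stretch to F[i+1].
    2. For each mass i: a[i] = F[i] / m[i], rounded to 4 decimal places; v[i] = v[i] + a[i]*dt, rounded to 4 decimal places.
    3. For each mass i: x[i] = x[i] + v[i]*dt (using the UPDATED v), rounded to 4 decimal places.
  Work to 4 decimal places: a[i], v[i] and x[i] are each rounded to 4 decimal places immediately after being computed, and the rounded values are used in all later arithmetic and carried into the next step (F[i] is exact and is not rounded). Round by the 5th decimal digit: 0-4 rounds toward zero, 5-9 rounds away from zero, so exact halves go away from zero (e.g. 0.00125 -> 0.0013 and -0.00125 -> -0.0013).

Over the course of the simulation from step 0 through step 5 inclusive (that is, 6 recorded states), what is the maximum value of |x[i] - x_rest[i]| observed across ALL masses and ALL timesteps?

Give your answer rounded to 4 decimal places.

Answer: 3.5000

Derivation:
Step 0: x=[7.0000 10.0000] v=[-1.0000 0.0000]
Step 1: x=[3.5000 13.0000] v=[-7.0000 6.0000]
Step 2: x=[3.5000 12.5000] v=[0.0000 -1.0000]
Step 3: x=[6.5000 9.0000] v=[6.0000 -7.0000]
Step 4: x=[6.0000 9.0000] v=[-1.0000 0.0000]
Step 5: x=[2.5000 12.0000] v=[-7.0000 6.0000]
Max displacement = 3.5000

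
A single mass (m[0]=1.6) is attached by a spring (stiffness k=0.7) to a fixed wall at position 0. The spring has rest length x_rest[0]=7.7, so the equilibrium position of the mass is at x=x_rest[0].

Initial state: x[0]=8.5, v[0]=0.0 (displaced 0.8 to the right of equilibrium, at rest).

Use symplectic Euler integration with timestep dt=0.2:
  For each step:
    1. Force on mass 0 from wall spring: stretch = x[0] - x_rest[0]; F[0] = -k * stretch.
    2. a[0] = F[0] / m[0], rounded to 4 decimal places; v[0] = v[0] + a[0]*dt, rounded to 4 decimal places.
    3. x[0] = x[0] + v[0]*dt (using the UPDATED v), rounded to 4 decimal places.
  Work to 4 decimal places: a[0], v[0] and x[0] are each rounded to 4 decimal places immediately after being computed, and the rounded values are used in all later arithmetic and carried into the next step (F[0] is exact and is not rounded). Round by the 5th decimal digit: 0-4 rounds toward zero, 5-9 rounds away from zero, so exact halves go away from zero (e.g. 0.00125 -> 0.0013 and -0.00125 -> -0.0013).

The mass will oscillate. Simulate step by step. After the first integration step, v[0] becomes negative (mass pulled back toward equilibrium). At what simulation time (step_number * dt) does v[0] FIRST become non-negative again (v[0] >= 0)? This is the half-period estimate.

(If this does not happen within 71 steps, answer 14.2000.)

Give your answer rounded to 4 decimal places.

Step 0: x=[8.5000] v=[0.0000]
Step 1: x=[8.4860] v=[-0.0700]
Step 2: x=[8.4582] v=[-0.1388]
Step 3: x=[8.4172] v=[-0.2051]
Step 4: x=[8.3636] v=[-0.2679]
Step 5: x=[8.2984] v=[-0.3260]
Step 6: x=[8.2227] v=[-0.3784]
Step 7: x=[8.1379] v=[-0.4241]
Step 8: x=[8.0454] v=[-0.4624]
Step 9: x=[7.9469] v=[-0.4926]
Step 10: x=[7.8441] v=[-0.5142]
Step 11: x=[7.7387] v=[-0.5268]
Step 12: x=[7.6327] v=[-0.5302]
Step 13: x=[7.5278] v=[-0.5243]
Step 14: x=[7.4260] v=[-0.5092]
Step 15: x=[7.3290] v=[-0.4852]
Step 16: x=[7.2385] v=[-0.4527]
Step 17: x=[7.1560] v=[-0.4123]
Step 18: x=[7.0831] v=[-0.3647]
Step 19: x=[7.0210] v=[-0.3107]
Step 20: x=[6.9707] v=[-0.2513]
Step 21: x=[6.9332] v=[-0.1875]
Step 22: x=[6.9091] v=[-0.1204]
Step 23: x=[6.8989] v=[-0.0512]
Step 24: x=[6.9027] v=[0.0189]
First v>=0 after going negative at step 24, time=4.8000

Answer: 4.8000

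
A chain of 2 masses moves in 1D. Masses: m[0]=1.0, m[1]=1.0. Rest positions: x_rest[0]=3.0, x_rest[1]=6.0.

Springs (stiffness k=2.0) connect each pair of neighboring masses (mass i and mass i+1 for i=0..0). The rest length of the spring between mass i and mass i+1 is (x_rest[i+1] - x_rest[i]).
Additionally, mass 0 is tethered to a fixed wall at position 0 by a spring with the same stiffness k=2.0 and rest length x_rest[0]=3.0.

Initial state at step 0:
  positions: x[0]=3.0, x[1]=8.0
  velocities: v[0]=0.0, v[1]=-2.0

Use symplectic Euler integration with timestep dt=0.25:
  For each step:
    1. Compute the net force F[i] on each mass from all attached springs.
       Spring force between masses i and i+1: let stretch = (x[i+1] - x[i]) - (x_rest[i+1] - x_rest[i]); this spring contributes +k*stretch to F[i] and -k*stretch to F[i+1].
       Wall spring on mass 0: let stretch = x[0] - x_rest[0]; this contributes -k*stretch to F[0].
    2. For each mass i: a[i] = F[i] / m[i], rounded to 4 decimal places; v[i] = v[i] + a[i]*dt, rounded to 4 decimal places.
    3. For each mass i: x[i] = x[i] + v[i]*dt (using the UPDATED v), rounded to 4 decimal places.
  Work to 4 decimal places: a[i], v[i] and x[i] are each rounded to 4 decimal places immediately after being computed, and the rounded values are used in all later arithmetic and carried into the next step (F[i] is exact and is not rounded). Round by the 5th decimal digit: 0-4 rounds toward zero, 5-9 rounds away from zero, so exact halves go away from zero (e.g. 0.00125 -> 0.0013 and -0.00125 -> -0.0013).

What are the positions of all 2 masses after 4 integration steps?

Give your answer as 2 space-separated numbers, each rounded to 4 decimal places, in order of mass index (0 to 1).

Answer: 3.8101 4.8433

Derivation:
Step 0: x=[3.0000 8.0000] v=[0.0000 -2.0000]
Step 1: x=[3.2500 7.2500] v=[1.0000 -3.0000]
Step 2: x=[3.5938 6.3750] v=[1.3750 -3.5000]
Step 3: x=[3.8360 5.5274] v=[0.9687 -3.3906]
Step 4: x=[3.8101 4.8433] v=[-0.1036 -2.7363]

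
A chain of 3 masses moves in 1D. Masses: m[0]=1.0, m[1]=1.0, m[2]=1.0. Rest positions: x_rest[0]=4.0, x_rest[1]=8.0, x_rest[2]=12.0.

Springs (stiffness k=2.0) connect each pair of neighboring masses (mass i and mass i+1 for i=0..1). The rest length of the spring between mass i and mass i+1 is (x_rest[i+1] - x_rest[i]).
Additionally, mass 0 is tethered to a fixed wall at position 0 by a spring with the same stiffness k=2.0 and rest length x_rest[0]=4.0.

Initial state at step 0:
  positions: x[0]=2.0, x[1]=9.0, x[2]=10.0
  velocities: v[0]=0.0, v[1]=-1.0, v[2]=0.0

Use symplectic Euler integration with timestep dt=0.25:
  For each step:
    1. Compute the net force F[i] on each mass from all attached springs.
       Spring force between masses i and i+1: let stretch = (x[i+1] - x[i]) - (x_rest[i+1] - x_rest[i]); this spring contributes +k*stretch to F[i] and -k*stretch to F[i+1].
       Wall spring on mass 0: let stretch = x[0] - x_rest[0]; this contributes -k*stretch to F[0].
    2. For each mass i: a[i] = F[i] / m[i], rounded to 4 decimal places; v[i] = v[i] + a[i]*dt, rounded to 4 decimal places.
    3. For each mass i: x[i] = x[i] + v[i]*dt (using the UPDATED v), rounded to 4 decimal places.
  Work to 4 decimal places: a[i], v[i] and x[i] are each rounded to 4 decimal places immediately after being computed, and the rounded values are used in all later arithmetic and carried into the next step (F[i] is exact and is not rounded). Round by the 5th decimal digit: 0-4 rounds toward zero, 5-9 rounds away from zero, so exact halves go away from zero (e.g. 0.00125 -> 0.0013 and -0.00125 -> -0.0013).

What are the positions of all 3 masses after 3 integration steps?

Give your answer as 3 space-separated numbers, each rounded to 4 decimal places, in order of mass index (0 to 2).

Answer: 4.4922 5.4121 11.4902

Derivation:
Step 0: x=[2.0000 9.0000 10.0000] v=[0.0000 -1.0000 0.0000]
Step 1: x=[2.6250 8.0000 10.3750] v=[2.5000 -4.0000 1.5000]
Step 2: x=[3.5938 6.6250 10.9531] v=[3.8750 -5.5000 2.3125]
Step 3: x=[4.4922 5.4121 11.4902] v=[3.5937 -4.8516 2.1485]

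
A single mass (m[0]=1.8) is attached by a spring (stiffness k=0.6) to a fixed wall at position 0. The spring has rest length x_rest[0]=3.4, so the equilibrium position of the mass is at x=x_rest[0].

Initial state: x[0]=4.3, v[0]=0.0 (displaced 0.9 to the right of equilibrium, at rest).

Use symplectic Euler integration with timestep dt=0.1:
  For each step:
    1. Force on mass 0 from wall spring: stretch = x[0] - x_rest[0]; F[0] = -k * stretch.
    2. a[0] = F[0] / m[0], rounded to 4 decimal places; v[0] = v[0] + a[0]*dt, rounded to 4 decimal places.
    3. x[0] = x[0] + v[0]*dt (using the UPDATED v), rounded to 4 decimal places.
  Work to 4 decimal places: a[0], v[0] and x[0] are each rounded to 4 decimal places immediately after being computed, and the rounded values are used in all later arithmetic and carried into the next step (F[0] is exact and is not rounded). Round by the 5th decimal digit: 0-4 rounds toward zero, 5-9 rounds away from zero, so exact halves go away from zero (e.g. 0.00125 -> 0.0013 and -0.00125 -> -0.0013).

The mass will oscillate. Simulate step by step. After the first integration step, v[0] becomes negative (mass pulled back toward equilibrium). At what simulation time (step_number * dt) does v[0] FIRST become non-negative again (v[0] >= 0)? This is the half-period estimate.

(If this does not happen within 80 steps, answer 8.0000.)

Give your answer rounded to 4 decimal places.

Step 0: x=[4.3000] v=[0.0000]
Step 1: x=[4.2970] v=[-0.0300]
Step 2: x=[4.2910] v=[-0.0599]
Step 3: x=[4.2820] v=[-0.0896]
Step 4: x=[4.2701] v=[-0.1190]
Step 5: x=[4.2553] v=[-0.1480]
Step 6: x=[4.2377] v=[-0.1765]
Step 7: x=[4.2173] v=[-0.2044]
Step 8: x=[4.1941] v=[-0.2316]
Step 9: x=[4.1683] v=[-0.2581]
Step 10: x=[4.1399] v=[-0.2837]
Step 11: x=[4.1091] v=[-0.3084]
Step 12: x=[4.0759] v=[-0.3320]
Step 13: x=[4.0405] v=[-0.3545]
Step 14: x=[4.0029] v=[-0.3759]
Step 15: x=[3.9633] v=[-0.3960]
Step 16: x=[3.9218] v=[-0.4148]
Step 17: x=[3.8786] v=[-0.4322]
Step 18: x=[3.8338] v=[-0.4482]
Step 19: x=[3.7875] v=[-0.4627]
Step 20: x=[3.7399] v=[-0.4756]
Step 21: x=[3.6912] v=[-0.4869]
Step 22: x=[3.6415] v=[-0.4966]
Step 23: x=[3.5910] v=[-0.5047]
Step 24: x=[3.5399] v=[-0.5111]
Step 25: x=[3.4883] v=[-0.5158]
Step 26: x=[3.4364] v=[-0.5187]
Step 27: x=[3.3844] v=[-0.5199]
Step 28: x=[3.3325] v=[-0.5194]
Step 29: x=[3.2808] v=[-0.5172]
Step 30: x=[3.2295] v=[-0.5132]
Step 31: x=[3.1788] v=[-0.5075]
Step 32: x=[3.1288] v=[-0.5001]
Step 33: x=[3.0797] v=[-0.4911]
Step 34: x=[3.0317] v=[-0.4804]
Step 35: x=[2.9849] v=[-0.4681]
Step 36: x=[2.9395] v=[-0.4543]
Step 37: x=[2.8956] v=[-0.4390]
Step 38: x=[2.8534] v=[-0.4222]
Step 39: x=[2.8130] v=[-0.4040]
Step 40: x=[2.7746] v=[-0.3844]
Step 41: x=[2.7382] v=[-0.3636]
Step 42: x=[2.7041] v=[-0.3415]
Step 43: x=[2.6723] v=[-0.3183]
Step 44: x=[2.6429] v=[-0.2940]
Step 45: x=[2.6160] v=[-0.2688]
Step 46: x=[2.5917] v=[-0.2427]
Step 47: x=[2.5701] v=[-0.2158]
Step 48: x=[2.5513] v=[-0.1881]
Step 49: x=[2.5353] v=[-0.1598]
Step 50: x=[2.5222] v=[-0.1310]
Step 51: x=[2.5120] v=[-0.1017]
Step 52: x=[2.5048] v=[-0.0721]
Step 53: x=[2.5006] v=[-0.0423]
Step 54: x=[2.4994] v=[-0.0123]
Step 55: x=[2.5012] v=[0.0177]
First v>=0 after going negative at step 55, time=5.5000

Answer: 5.5000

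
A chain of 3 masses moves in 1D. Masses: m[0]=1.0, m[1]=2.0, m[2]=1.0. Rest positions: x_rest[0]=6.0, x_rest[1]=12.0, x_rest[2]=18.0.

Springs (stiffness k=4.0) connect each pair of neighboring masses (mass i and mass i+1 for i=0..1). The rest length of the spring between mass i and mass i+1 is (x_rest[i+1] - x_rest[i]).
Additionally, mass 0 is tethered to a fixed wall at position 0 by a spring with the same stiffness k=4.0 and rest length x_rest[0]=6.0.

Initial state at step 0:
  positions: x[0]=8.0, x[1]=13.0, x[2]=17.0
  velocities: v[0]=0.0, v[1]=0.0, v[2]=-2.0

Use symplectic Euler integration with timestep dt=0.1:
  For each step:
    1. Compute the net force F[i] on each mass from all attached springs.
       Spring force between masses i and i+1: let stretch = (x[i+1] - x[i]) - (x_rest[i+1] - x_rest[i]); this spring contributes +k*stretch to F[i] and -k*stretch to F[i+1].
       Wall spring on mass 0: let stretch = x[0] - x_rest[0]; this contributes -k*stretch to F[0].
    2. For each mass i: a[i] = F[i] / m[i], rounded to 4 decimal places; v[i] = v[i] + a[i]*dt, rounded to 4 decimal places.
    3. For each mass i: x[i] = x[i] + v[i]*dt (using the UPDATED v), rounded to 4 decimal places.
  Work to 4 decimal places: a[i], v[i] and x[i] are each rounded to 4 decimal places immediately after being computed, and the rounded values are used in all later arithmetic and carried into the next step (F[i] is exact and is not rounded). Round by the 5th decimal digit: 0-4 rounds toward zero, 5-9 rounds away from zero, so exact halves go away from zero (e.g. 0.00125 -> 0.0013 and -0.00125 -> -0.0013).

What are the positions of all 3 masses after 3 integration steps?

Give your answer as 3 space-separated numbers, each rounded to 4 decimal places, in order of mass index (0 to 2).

Answer: 7.3231 12.8644 16.8917

Derivation:
Step 0: x=[8.0000 13.0000 17.0000] v=[0.0000 0.0000 -2.0000]
Step 1: x=[7.8800 12.9800 16.8800] v=[-1.2000 -0.2000 -1.2000]
Step 2: x=[7.6488 12.9360 16.8440] v=[-2.3120 -0.4400 -0.3600]
Step 3: x=[7.3231 12.8644 16.8917] v=[-3.2566 -0.7158 0.4768]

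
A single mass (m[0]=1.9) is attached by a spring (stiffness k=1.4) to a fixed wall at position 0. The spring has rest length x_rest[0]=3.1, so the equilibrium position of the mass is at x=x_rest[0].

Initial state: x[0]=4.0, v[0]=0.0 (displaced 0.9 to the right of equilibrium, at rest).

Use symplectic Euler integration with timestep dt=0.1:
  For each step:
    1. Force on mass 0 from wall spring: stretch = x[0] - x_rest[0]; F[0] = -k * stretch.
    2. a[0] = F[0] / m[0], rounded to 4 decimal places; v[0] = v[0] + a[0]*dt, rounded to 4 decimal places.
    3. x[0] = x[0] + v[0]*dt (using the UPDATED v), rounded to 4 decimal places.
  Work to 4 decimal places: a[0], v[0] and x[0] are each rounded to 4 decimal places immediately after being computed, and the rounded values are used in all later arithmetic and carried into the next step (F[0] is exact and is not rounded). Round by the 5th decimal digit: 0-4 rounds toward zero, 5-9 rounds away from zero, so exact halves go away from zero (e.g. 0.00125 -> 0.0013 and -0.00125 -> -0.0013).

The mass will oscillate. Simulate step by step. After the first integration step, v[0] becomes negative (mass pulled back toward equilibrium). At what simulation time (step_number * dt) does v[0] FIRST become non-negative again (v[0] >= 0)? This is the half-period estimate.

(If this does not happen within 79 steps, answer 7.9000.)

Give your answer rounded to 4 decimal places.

Answer: 3.7000

Derivation:
Step 0: x=[4.0000] v=[0.0000]
Step 1: x=[3.9934] v=[-0.0663]
Step 2: x=[3.9802] v=[-0.1321]
Step 3: x=[3.9605] v=[-0.1970]
Step 4: x=[3.9345] v=[-0.2604]
Step 5: x=[3.9023] v=[-0.3219]
Step 6: x=[3.8642] v=[-0.3810]
Step 7: x=[3.8205] v=[-0.4373]
Step 8: x=[3.7715] v=[-0.4904]
Step 9: x=[3.7175] v=[-0.5399]
Step 10: x=[3.6590] v=[-0.5854]
Step 11: x=[3.5963] v=[-0.6266]
Step 12: x=[3.5300] v=[-0.6632]
Step 13: x=[3.4605] v=[-0.6949]
Step 14: x=[3.3884] v=[-0.7215]
Step 15: x=[3.3141] v=[-0.7428]
Step 16: x=[3.2382] v=[-0.7586]
Step 17: x=[3.1613] v=[-0.7688]
Step 18: x=[3.0840] v=[-0.7733]
Step 19: x=[3.0068] v=[-0.7721]
Step 20: x=[2.9303] v=[-0.7652]
Step 21: x=[2.8550] v=[-0.7527]
Step 22: x=[2.7815] v=[-0.7347]
Step 23: x=[2.7104] v=[-0.7112]
Step 24: x=[2.6422] v=[-0.6825]
Step 25: x=[2.5773] v=[-0.6488]
Step 26: x=[2.5163] v=[-0.6103]
Step 27: x=[2.4596] v=[-0.5673]
Step 28: x=[2.4076] v=[-0.5201]
Step 29: x=[2.3607] v=[-0.4691]
Step 30: x=[2.3192] v=[-0.4146]
Step 31: x=[2.2835] v=[-0.3571]
Step 32: x=[2.2538] v=[-0.2969]
Step 33: x=[2.2303] v=[-0.2346]
Step 34: x=[2.2133] v=[-0.1705]
Step 35: x=[2.2028] v=[-0.1052]
Step 36: x=[2.1989] v=[-0.0391]
Step 37: x=[2.2016] v=[0.0273]
First v>=0 after going negative at step 37, time=3.7000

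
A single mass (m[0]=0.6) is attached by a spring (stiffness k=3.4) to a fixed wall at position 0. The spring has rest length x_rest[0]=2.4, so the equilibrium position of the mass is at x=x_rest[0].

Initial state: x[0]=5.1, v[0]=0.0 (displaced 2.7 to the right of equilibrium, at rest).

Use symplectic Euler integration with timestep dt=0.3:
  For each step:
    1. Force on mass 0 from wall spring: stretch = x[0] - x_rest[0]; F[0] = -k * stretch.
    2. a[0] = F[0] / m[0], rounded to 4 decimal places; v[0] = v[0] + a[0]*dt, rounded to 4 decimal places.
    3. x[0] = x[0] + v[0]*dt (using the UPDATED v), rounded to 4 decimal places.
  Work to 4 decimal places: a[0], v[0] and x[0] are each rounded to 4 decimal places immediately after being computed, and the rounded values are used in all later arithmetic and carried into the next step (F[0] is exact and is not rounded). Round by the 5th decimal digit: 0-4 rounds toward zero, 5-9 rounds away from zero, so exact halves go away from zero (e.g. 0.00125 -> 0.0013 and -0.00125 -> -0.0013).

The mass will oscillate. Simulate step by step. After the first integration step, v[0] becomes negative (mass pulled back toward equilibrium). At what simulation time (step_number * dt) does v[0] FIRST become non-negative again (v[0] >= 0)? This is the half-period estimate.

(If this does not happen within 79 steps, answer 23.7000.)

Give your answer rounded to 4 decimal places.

Answer: 1.5000

Derivation:
Step 0: x=[5.1000] v=[0.0000]
Step 1: x=[3.7230] v=[-4.5900]
Step 2: x=[1.6713] v=[-6.8391]
Step 3: x=[-0.0088] v=[-5.6003]
Step 4: x=[-0.4604] v=[-1.5053]
Step 5: x=[0.5468] v=[3.3574]
First v>=0 after going negative at step 5, time=1.5000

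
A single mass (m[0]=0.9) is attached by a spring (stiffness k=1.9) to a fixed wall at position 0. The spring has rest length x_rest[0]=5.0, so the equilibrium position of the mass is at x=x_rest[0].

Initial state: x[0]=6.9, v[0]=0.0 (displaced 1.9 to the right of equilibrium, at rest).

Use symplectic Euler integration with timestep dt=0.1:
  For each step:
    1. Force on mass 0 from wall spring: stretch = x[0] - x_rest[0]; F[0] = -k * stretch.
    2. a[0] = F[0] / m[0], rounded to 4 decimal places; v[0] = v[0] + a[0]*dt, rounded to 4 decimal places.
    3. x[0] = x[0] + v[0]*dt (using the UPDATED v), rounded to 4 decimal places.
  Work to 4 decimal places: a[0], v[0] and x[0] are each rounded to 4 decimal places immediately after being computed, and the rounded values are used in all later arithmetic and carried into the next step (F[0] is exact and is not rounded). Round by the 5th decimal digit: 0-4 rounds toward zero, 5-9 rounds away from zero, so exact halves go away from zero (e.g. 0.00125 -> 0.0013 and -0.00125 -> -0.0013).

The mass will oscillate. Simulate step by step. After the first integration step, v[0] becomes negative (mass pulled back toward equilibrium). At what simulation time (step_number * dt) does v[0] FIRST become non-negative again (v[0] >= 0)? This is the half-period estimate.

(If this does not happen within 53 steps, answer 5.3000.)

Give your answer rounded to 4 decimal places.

Answer: 2.2000

Derivation:
Step 0: x=[6.9000] v=[0.0000]
Step 1: x=[6.8599] v=[-0.4011]
Step 2: x=[6.7805] v=[-0.7938]
Step 3: x=[6.6635] v=[-1.1697]
Step 4: x=[6.5114] v=[-1.5209]
Step 5: x=[6.3274] v=[-1.8400]
Step 6: x=[6.1154] v=[-2.1202]
Step 7: x=[5.8798] v=[-2.3557]
Step 8: x=[5.6257] v=[-2.5414]
Step 9: x=[5.3584] v=[-2.6735]
Step 10: x=[5.0835] v=[-2.7492]
Step 11: x=[4.8068] v=[-2.7668]
Step 12: x=[4.5342] v=[-2.7260]
Step 13: x=[4.2714] v=[-2.6277]
Step 14: x=[4.0240] v=[-2.4739]
Step 15: x=[3.7972] v=[-2.2679]
Step 16: x=[3.5958] v=[-2.0140]
Step 17: x=[3.4240] v=[-1.7176]
Step 18: x=[3.2855] v=[-1.3849]
Step 19: x=[3.1832] v=[-1.0230]
Step 20: x=[3.1193] v=[-0.6395]
Step 21: x=[3.0951] v=[-0.2425]
Step 22: x=[3.1111] v=[0.1597]
First v>=0 after going negative at step 22, time=2.2000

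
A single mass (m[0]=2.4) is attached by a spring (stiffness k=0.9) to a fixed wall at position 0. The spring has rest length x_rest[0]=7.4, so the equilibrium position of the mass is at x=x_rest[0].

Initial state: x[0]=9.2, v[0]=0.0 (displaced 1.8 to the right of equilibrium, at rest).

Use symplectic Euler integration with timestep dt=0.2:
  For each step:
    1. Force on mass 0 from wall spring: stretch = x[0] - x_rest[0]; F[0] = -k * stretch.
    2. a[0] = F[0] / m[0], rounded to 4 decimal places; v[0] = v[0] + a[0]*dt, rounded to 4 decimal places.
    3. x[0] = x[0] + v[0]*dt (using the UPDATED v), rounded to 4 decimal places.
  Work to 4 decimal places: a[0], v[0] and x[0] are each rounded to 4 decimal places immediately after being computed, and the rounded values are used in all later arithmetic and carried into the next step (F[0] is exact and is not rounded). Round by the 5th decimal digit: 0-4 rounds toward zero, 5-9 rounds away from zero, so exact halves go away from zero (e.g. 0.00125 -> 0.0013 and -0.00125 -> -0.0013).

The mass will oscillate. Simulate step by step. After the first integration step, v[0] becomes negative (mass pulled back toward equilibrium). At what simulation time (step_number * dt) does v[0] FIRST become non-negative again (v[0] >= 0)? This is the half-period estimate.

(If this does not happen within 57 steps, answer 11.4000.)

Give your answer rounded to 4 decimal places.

Step 0: x=[9.2000] v=[0.0000]
Step 1: x=[9.1730] v=[-0.1350]
Step 2: x=[9.1194] v=[-0.2680]
Step 3: x=[9.0400] v=[-0.3970]
Step 4: x=[8.9360] v=[-0.5200]
Step 5: x=[8.8090] v=[-0.6352]
Step 6: x=[8.6608] v=[-0.7409]
Step 7: x=[8.4937] v=[-0.8355]
Step 8: x=[8.3102] v=[-0.9175]
Step 9: x=[8.1130] v=[-0.9858]
Step 10: x=[7.9051] v=[-1.0393]
Step 11: x=[7.6897] v=[-1.0772]
Step 12: x=[7.4699] v=[-1.0989]
Step 13: x=[7.2491] v=[-1.1041]
Step 14: x=[7.0305] v=[-1.0928]
Step 15: x=[6.8175] v=[-1.0651]
Step 16: x=[6.6132] v=[-1.0214]
Step 17: x=[6.4207] v=[-0.9624]
Step 18: x=[6.2429] v=[-0.8890]
Step 19: x=[6.0825] v=[-0.8022]
Step 20: x=[5.9418] v=[-0.7034]
Step 21: x=[5.8230] v=[-0.5940]
Step 22: x=[5.7279] v=[-0.4757]
Step 23: x=[5.6578] v=[-0.3503]
Step 24: x=[5.6139] v=[-0.2196]
Step 25: x=[5.5968] v=[-0.0856]
Step 26: x=[5.6067] v=[0.0496]
First v>=0 after going negative at step 26, time=5.2000

Answer: 5.2000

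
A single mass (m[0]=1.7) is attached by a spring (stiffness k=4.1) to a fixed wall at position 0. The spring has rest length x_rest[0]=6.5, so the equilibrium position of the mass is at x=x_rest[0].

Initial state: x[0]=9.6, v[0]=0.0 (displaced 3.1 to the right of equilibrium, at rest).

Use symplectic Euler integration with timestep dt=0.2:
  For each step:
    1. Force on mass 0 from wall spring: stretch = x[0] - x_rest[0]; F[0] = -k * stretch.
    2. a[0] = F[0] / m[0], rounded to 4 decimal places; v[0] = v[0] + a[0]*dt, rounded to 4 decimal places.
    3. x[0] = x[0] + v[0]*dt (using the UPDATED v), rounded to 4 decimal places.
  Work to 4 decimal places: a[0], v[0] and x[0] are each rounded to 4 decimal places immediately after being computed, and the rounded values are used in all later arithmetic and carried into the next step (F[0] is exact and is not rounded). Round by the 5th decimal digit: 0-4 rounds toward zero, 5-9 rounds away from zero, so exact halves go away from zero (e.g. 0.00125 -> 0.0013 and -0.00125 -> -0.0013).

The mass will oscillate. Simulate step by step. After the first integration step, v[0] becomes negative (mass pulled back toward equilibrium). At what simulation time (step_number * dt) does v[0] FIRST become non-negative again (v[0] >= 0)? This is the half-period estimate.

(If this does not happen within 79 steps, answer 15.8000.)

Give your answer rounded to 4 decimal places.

Answer: 2.2000

Derivation:
Step 0: x=[9.6000] v=[0.0000]
Step 1: x=[9.3009] v=[-1.4953]
Step 2: x=[8.7316] v=[-2.8463]
Step 3: x=[7.9471] v=[-3.9227]
Step 4: x=[7.0230] v=[-4.6207]
Step 5: x=[6.0484] v=[-4.8730]
Step 6: x=[5.1174] v=[-4.6552]
Step 7: x=[4.3197] v=[-3.9883]
Step 8: x=[3.7324] v=[-2.9366]
Step 9: x=[3.4121] v=[-1.6016]
Step 10: x=[3.3897] v=[-0.1121]
Step 11: x=[3.6673] v=[1.3882]
First v>=0 after going negative at step 11, time=2.2000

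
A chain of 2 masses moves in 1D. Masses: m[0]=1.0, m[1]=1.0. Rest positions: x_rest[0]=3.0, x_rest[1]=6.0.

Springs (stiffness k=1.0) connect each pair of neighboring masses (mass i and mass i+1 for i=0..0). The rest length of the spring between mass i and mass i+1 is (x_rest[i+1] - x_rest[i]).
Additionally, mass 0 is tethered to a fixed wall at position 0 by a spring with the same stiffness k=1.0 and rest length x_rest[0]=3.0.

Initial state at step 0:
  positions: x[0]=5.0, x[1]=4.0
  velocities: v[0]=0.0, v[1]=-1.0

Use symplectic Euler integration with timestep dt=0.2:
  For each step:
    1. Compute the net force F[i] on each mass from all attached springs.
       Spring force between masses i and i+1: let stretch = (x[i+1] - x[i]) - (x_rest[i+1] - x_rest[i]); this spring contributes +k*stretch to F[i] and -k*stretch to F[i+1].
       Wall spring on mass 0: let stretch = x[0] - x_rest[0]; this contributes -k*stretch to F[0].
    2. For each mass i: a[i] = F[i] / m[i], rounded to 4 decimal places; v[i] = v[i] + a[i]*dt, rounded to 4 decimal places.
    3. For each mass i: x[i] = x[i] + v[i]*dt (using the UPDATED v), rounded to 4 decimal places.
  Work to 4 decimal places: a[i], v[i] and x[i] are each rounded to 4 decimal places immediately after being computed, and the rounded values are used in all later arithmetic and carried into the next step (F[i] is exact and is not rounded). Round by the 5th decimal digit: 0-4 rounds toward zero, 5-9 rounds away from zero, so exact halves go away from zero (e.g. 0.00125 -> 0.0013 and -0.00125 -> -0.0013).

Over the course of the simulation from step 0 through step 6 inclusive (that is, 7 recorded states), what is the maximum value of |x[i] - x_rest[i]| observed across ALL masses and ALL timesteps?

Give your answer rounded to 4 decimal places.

Answer: 2.0400

Derivation:
Step 0: x=[5.0000 4.0000] v=[0.0000 -1.0000]
Step 1: x=[4.7600 3.9600] v=[-1.2000 -0.2000]
Step 2: x=[4.2976 4.0720] v=[-2.3120 0.5600]
Step 3: x=[3.6543 4.3130] v=[-3.2166 1.2051]
Step 4: x=[2.8912 4.6477] v=[-3.8157 1.6734]
Step 5: x=[2.0827 5.0321] v=[-4.0426 1.9221]
Step 6: x=[1.3088 5.4185] v=[-3.8693 1.9322]
Max displacement = 2.0400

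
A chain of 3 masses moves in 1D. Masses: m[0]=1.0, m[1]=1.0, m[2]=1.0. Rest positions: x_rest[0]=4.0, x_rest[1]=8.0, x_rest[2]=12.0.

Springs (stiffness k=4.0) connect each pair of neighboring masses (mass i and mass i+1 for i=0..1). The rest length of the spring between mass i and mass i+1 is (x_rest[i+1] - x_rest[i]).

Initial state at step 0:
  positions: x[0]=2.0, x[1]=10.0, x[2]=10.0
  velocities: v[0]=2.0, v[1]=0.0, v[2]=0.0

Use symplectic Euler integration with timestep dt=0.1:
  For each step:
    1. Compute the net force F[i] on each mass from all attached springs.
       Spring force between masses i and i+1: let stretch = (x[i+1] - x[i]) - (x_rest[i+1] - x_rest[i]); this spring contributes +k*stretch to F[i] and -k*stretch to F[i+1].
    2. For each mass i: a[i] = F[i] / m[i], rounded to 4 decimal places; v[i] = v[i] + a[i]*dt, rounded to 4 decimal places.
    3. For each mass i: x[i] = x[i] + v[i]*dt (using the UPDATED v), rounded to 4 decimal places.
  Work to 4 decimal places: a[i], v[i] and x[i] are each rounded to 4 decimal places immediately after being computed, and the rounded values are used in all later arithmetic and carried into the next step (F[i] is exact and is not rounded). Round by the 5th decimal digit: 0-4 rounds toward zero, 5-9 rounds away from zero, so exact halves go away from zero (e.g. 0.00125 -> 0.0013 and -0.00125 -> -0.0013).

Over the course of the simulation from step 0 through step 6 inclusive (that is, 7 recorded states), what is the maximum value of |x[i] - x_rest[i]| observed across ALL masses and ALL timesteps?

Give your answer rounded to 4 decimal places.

Answer: 2.1647

Derivation:
Step 0: x=[2.0000 10.0000 10.0000] v=[2.0000 0.0000 0.0000]
Step 1: x=[2.3600 9.6800 10.1600] v=[3.6000 -3.2000 1.6000]
Step 2: x=[2.8528 9.0864 10.4608] v=[4.9280 -5.9360 3.0080]
Step 3: x=[3.4349 8.2984 10.8666] v=[5.8214 -7.8797 4.0582]
Step 4: x=[4.0516 7.4186 11.3297] v=[6.1668 -8.7978 4.6309]
Step 5: x=[4.6430 6.5606 11.7964] v=[5.9136 -8.5802 4.6665]
Step 6: x=[5.1511 5.8353 12.2136] v=[5.0806 -7.2529 4.1722]
Max displacement = 2.1647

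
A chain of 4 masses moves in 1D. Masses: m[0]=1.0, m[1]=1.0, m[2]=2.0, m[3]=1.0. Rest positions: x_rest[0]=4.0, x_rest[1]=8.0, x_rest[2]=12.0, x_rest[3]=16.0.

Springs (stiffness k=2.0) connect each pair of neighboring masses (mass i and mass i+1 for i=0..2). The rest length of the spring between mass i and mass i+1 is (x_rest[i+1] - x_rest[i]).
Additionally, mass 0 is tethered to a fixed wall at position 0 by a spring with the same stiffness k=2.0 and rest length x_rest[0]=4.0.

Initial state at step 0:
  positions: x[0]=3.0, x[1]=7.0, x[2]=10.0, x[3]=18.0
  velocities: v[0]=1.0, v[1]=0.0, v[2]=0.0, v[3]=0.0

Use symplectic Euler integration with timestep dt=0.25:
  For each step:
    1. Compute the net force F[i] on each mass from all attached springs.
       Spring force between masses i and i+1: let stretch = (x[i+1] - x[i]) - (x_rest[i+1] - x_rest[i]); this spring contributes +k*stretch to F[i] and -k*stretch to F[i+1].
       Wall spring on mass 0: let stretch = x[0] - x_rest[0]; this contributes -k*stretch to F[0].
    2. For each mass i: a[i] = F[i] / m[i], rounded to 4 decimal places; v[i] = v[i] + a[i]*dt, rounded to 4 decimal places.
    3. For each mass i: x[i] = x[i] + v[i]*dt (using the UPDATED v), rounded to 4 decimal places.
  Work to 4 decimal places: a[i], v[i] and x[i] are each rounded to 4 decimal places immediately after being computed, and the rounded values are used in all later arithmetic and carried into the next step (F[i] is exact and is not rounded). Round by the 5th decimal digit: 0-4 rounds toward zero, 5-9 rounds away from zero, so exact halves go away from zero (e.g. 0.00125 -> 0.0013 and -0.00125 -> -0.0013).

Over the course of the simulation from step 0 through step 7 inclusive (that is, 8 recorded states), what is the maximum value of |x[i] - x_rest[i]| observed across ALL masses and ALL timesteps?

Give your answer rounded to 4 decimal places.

Step 0: x=[3.0000 7.0000 10.0000 18.0000] v=[1.0000 0.0000 0.0000 0.0000]
Step 1: x=[3.3750 6.8750 10.3125 17.5000] v=[1.5000 -0.5000 1.2500 -2.0000]
Step 2: x=[3.7656 6.7422 10.8594 16.6016] v=[1.5625 -0.5313 2.1875 -3.5938]
Step 3: x=[4.0576 6.7520 11.5079 15.4854] v=[1.1680 0.0390 2.5938 -4.4649]
Step 4: x=[4.1792 7.0195 12.1077 14.3720] v=[0.4864 1.0698 2.3992 -4.4537]
Step 5: x=[4.1334 7.5680 12.5310 13.4755] v=[-0.1831 2.1938 1.6932 -3.5859]
Step 6: x=[4.0003 8.3075 12.7032 12.9610] v=[-0.5325 2.9580 0.6886 -2.0582]
Step 7: x=[3.9055 9.0581 12.6167 12.9142] v=[-0.3791 3.0023 -0.3459 -0.1871]
Max displacement = 3.0858

Answer: 3.0858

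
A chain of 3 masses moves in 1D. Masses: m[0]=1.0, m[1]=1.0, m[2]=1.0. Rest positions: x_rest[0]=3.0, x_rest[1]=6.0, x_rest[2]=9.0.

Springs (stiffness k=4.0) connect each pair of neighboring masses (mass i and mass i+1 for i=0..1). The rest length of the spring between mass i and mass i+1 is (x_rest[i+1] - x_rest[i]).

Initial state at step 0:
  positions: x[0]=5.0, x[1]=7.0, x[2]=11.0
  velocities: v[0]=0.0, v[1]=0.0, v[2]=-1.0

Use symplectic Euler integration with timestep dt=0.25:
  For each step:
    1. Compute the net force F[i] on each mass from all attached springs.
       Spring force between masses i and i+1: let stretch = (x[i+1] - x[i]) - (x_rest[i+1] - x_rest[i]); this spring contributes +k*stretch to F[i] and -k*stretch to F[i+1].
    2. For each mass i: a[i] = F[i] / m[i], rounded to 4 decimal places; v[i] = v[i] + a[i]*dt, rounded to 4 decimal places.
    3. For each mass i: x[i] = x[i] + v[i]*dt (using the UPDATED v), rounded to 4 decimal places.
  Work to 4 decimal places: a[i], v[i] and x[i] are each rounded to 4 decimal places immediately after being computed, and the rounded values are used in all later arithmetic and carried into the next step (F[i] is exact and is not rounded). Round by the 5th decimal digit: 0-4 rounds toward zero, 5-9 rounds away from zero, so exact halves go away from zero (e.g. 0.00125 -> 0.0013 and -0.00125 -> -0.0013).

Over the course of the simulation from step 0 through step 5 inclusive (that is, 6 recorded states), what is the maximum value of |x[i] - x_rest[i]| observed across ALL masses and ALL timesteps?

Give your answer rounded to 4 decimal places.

Step 0: x=[5.0000 7.0000 11.0000] v=[0.0000 0.0000 -1.0000]
Step 1: x=[4.7500 7.5000 10.5000] v=[-1.0000 2.0000 -2.0000]
Step 2: x=[4.4375 8.0625 10.0000] v=[-1.2500 2.2500 -2.0000]
Step 3: x=[4.2813 8.2031 9.7656] v=[-0.6250 0.5625 -0.9375]
Step 4: x=[4.3555 7.7539 9.8906] v=[0.2968 -1.7968 0.5000]
Step 5: x=[4.5293 6.9893 10.2314] v=[0.6952 -3.0585 1.3633]
Max displacement = 2.2031

Answer: 2.2031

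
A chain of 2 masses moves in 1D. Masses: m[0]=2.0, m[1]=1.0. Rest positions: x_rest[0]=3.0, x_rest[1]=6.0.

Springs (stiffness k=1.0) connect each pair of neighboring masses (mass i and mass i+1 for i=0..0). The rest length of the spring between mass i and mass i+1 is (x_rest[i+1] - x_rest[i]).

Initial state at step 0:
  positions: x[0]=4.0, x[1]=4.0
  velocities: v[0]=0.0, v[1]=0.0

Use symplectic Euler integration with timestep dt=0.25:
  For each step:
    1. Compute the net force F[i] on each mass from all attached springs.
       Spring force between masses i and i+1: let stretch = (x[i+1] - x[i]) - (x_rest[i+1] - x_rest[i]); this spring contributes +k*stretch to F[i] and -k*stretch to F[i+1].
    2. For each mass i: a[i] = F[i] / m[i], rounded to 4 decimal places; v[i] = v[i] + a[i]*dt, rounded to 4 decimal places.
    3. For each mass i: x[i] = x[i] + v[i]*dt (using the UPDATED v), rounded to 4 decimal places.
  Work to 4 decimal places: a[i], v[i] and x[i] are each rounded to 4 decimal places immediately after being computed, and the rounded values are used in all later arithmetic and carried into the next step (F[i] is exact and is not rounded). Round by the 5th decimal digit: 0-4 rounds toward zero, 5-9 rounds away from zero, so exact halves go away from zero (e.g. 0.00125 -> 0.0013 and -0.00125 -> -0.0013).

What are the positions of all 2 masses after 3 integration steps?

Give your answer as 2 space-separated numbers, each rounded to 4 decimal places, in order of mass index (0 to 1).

Answer: 3.4807 5.0388

Derivation:
Step 0: x=[4.0000 4.0000] v=[0.0000 0.0000]
Step 1: x=[3.9063 4.1875] v=[-0.3750 0.7500]
Step 2: x=[3.7276 4.5449] v=[-0.7149 1.4297]
Step 3: x=[3.4807 5.0388] v=[-0.9878 1.9754]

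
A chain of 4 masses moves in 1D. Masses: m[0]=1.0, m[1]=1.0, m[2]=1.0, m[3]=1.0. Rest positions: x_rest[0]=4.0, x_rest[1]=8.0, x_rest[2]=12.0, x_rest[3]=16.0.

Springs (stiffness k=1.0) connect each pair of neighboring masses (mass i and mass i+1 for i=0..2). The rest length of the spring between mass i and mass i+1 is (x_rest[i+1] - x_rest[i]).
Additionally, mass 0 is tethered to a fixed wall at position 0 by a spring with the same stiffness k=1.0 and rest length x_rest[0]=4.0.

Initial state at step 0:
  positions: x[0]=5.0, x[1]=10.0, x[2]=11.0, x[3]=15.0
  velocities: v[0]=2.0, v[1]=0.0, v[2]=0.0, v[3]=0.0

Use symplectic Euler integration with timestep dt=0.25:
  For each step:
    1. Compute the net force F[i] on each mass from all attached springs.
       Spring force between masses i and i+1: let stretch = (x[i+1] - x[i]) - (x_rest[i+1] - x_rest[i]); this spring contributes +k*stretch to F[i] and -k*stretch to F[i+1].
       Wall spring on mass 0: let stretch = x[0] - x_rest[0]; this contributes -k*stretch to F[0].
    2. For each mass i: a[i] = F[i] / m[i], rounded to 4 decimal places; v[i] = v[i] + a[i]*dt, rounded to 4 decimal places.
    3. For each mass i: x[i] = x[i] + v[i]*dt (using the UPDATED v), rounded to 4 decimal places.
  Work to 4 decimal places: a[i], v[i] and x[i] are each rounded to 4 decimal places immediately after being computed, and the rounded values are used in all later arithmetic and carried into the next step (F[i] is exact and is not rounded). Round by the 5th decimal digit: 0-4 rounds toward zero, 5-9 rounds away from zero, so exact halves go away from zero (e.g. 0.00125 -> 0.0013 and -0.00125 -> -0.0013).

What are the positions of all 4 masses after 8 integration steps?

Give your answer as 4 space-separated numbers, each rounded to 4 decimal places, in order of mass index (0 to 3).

Step 0: x=[5.0000 10.0000 11.0000 15.0000] v=[2.0000 0.0000 0.0000 0.0000]
Step 1: x=[5.5000 9.7500 11.1875 15.0000] v=[2.0000 -1.0000 0.7500 0.0000]
Step 2: x=[5.9219 9.3242 11.5235 15.0117] v=[1.6875 -1.7031 1.3438 0.0469]
Step 3: x=[6.1863 8.8232 11.9400 15.0554] v=[1.0576 -2.0039 1.6660 0.1749]
Step 4: x=[6.2289 8.3522 12.3564 15.1544] v=[0.1703 -1.8839 1.6657 0.3961]
Step 5: x=[6.0149 7.9988 12.6975 15.3286] v=[-0.8561 -1.4137 1.3642 0.6966]
Step 6: x=[5.5489 7.8151 12.9093 15.5883] v=[-1.8639 -0.7350 0.8473 1.0388]
Step 7: x=[4.8778 7.8081 12.9702 15.9306] v=[-2.6846 -0.0280 0.2435 1.3691]
Step 8: x=[4.0849 7.9406 12.8935 16.3379] v=[-3.1715 0.5300 -0.3069 1.6290]

Answer: 4.0849 7.9406 12.8935 16.3379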